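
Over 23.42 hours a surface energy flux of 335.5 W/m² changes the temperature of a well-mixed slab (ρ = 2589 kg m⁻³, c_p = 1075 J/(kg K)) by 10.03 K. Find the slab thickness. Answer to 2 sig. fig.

1.0 m

Heat input Q = F Δt = 335.5 × 84300 s = 2.83×10^7 J/m².
Required areal heat capacity C = Q / ΔT = 2.82×10^6 J/(m²·K).
Depth D = C / (ρ c_p) = 2.82×10^6 / (2589 × 1075) = 1.01 m.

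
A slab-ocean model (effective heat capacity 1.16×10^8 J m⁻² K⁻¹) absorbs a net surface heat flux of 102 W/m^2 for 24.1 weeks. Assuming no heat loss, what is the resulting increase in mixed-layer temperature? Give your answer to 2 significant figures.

13 K

Areal heat capacity C = 1.16×10^8 J m⁻² K⁻¹ (given).
Net heat input Q = F Δt = 102 × (24.1 weeks × 6.048×10^5 s/week) = 1.49×10^9 J/m².
ΔT = Q / C = 1.49×10^9 / 1.16×10^8 = 12.8 K.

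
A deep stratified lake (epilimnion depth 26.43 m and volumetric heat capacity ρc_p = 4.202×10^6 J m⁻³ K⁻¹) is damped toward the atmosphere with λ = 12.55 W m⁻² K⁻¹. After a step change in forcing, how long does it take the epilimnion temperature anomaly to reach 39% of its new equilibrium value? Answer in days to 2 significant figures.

Areal heat capacity C = ρc_p × D = 4.202×10^6 × 26.43 = 1.11×10^8 J/(m²·K).
τ = C / λ = 1.11×10^8 / 12.55 = 8.85×10^6 s.
Fraction reached: 1 − e^(−t/τ) = 0.39 ⇒ t = −τ ln(1 − 0.39) = τ × 0.494.
t = 4.37×10^6 s = 50.6 days.

51 days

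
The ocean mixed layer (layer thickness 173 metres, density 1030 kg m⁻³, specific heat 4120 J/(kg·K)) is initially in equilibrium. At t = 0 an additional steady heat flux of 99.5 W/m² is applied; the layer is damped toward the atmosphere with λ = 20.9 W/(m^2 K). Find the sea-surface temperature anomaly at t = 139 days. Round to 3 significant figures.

Areal heat capacity C = ρ c_p D = 1030 × 4120 × 173 = 7.34×10^8 J/(m^2 K).
τ = C / λ = 7.34×10^8 / 20.9 = 3.51×10^7 s.
Equilibrium anomaly ΔT_eq = F / λ = 99.5 / 20.9 = 4.76 K.
t = 139 days = 1.20×10^7 s, so t/τ = 0.342.
ΔT(t) = ΔT_eq (1 − e^(−t/τ)) = 4.76 × (1 − e^−0.342) = 1.38 K.

1.38 K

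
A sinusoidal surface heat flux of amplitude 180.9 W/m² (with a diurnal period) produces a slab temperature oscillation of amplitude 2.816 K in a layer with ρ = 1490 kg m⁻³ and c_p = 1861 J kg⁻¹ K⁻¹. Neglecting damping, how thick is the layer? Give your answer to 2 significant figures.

ω = 2π / 86400 s = 7.27×10^-5 s⁻¹.
Required C = F₀ / (A ω) = 180.9 / (2.816 × 7.27×10^-5) = 8.83×10^5 J/(m²·K).
D = C / (ρ c_p) = 8.83×10^5 / (1490 × 1861) = 0.319 m.

0.32 m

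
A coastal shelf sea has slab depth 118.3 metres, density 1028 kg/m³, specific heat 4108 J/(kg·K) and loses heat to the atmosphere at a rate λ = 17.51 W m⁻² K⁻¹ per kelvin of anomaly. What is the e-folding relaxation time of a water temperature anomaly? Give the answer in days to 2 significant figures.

Areal heat capacity C = ρ c_p D = 1028 × 4108 × 118.3 = 5.00×10^8 J m⁻² K⁻¹.
Relaxation time τ = C / λ = 5.00×10^8 / 17.51 = 2.85×10^7 s.
In days: 2.85×10^7 s / (86400 s/day) = 330 days.

330 days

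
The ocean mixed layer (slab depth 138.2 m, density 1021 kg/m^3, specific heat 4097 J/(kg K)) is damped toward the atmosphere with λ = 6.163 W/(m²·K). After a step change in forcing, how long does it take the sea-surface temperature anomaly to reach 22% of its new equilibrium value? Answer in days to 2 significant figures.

270 days

Areal heat capacity C = ρ c_p D = 1021 × 4097 × 138.2 = 5.78×10^8 J/(m^2 K).
τ = C / λ = 5.78×10^8 / 6.163 = 9.38×10^7 s.
Fraction reached: 1 − e^(−t/τ) = 0.22 ⇒ t = −τ ln(1 − 0.22) = τ × 0.248.
t = 2.33×10^7 s = 270 days.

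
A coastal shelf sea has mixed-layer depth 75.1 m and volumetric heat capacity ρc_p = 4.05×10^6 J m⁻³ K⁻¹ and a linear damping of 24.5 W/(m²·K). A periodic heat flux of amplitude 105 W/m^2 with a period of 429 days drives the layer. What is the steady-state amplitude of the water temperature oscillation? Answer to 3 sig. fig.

Areal heat capacity C = ρc_p × D = 4.05×10^6 × 75.1 = 3.04×10^8 J/(m^2 K).
Angular frequency ω = 2π / T = 2π / 3.71×10^7 s = 1.70×10^-7 s⁻¹.
√((Cω)² + λ²) = √((51.6)² + 24.5²) = 57.1 W/(m²·K).
Amplitude A = F₀ / √((Cω)²+λ²) = 105 / 57.1 = 1.84 K.

1.84 K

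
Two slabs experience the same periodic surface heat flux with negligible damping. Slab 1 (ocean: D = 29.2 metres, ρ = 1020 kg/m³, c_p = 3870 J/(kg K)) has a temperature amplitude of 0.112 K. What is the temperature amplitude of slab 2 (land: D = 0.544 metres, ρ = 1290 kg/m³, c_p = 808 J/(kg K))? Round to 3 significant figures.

C_ocean = 1.15×10^8 J/(m²·K); C_land = 5.67×10^5 J/(m²·K).
A ∝ 1/C ⇒ A_land = A_ocean × C_ocean/C_land = 0.112 × 203 = 22.8 K.

22.8 K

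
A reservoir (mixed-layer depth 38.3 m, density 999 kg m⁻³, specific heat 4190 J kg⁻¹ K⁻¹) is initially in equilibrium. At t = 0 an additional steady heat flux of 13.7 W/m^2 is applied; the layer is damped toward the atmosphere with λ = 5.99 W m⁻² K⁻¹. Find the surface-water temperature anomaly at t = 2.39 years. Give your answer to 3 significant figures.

2.15 K

Areal heat capacity C = ρ c_p D = 999 × 4190 × 38.3 = 1.60×10^8 J m⁻² K⁻¹.
τ = C / λ = 1.60×10^8 / 5.99 = 2.68×10^7 s.
Equilibrium anomaly ΔT_eq = F / λ = 13.7 / 5.99 = 2.29 K.
t = 2.39 years = 7.54×10^7 s, so t/τ = 2.82.
ΔT(t) = ΔT_eq (1 − e^(−t/τ)) = 2.29 × (1 − e^−2.82) = 2.15 K.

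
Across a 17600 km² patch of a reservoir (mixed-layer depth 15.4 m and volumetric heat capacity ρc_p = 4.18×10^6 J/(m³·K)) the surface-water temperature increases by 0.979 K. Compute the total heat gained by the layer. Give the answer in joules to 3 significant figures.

Areal heat capacity C = ρc_p × D = 4.18×10^6 × 15.4 = 6.44×10^7 J/(m²·K).
Heat per unit area: q = C ΔT = 6.44×10^7 × 0.979 = 6.30×10^7 J/m².
Total heat: Q = q × A = 6.30×10^7 × (17600 × 10⁶ m²) = 1.11×10^18 J.

1.11×10^18 J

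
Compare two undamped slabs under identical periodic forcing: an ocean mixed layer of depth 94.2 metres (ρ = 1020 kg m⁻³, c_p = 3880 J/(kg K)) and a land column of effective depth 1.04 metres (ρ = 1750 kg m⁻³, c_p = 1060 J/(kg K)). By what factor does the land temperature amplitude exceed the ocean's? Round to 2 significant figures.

190

C_ocean = 1020 × 3880 × 94.2 = 3.73×10^8 J/(m²·K).
C_land = 1750 × 1060 × 1.04 = 1.93×10^6 J/(m²·K).
Undamped amplitude ∝ 1/C, so A_land/A_ocean = C_ocean/C_land = 193.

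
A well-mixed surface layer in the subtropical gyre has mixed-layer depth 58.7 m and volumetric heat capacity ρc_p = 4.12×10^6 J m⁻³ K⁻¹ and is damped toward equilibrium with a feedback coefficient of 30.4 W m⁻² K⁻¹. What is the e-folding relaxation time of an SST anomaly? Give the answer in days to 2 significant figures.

92 days

Areal heat capacity C = ρc_p × D = 4.12×10^6 × 58.7 = 2.42×10^8 J/(m²·K).
Relaxation time τ = C / λ = 2.42×10^8 / 30.4 = 7.96×10^6 s.
In days: 7.96×10^6 s / (86400 s/day) = 92.1 days.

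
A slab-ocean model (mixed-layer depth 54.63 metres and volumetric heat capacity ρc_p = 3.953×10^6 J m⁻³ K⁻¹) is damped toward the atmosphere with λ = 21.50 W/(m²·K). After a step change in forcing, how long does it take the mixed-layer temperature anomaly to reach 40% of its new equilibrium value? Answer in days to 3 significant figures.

59.4 days

Areal heat capacity C = ρc_p × D = 3.953×10^6 × 54.63 = 2.16×10^8 J/(m²·K).
τ = C / λ = 2.16×10^8 / 21.50 = 1.00×10^7 s.
Fraction reached: 1 − e^(−t/τ) = 0.40 ⇒ t = −τ ln(1 − 0.40) = τ × 0.511.
t = 5.13×10^6 s = 59.4 days.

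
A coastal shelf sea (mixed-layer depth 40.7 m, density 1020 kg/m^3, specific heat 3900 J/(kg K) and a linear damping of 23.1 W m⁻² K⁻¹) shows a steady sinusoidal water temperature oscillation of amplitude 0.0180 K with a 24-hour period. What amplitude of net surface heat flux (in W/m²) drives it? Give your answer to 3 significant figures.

Areal heat capacity C = ρ c_p D = 1020 × 3900 × 40.7 = 1.62×10^8 J/(m²·K).
ω = 2π / 86400 s = 7.27×10^-5 s⁻¹.
√((Cω)² + λ²) = √((11800)² + 23.1²) = 11800 W/(m²·K).
F₀ = A × √((Cω)²+λ²) = 0.0180 × 11800 = 212 W/m².

212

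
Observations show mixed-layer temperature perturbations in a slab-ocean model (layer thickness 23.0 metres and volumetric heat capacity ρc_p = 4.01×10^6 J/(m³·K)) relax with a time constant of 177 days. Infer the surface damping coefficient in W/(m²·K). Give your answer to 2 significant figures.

Areal heat capacity C = ρc_p × D = 4.01×10^6 × 23.0 = 9.22×10^7 J/(m²·K).
τ = 177 days = 1.53×10^7 s.
λ = C / τ = 9.22×10^7 / 1.53×10^7 = 6.03 W/(m²·K).

6.0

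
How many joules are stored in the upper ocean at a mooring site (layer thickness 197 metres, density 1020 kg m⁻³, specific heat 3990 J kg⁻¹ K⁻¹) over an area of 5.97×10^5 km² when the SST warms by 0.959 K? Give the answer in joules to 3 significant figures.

4.59×10^20 J

Areal heat capacity C = ρ c_p D = 1020 × 3990 × 197 = 8.02×10^8 J/(m²·K).
Heat per unit area: q = C ΔT = 8.02×10^8 × 0.959 = 7.69×10^8 J/m².
Total heat: Q = q × A = 7.69×10^8 × (5.97×10^5 × 10⁶ m²) = 4.59×10^20 J.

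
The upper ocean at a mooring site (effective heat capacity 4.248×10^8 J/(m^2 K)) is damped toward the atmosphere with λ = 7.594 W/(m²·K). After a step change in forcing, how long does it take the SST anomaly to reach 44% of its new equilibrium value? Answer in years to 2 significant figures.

1.0 years

Areal heat capacity C = 4.248×10^8 J/(m^2 K) (given).
τ = C / λ = 4.25×10^8 / 7.594 = 5.59×10^7 s.
Fraction reached: 1 − e^(−t/τ) = 0.44 ⇒ t = −τ ln(1 − 0.44) = τ × 0.580.
t = 3.24×10^7 s = 1.03 years.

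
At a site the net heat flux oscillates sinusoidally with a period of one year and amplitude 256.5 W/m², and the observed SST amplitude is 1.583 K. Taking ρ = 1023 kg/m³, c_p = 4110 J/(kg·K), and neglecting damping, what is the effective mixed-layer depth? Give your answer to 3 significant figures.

193 m

ω = 2π / 3.15×10^7 s = 1.99×10^-7 s⁻¹.
Required C = F₀ / (A ω) = 256.5 / (1.583 × 1.99×10^-7) = 8.13×10^8 J/(m²·K).
D = C / (ρ c_p) = 8.13×10^8 / (1023 × 4110) = 193 m.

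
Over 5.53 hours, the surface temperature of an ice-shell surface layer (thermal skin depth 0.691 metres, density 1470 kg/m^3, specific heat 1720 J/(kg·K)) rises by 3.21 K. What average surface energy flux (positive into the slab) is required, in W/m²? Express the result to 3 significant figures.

Areal heat capacity C = ρ c_p D = 1470 × 1720 × 0.691 = 1.75×10^6 J/(m^2 K).
Required heat per unit area: Q = C ΔT = 1.75×10^6 × 3.21 = 5.61×10^6 J/m².
Flux F = Q / Δt = 5.61×10^6 / 19900 s = 282 W/m².

282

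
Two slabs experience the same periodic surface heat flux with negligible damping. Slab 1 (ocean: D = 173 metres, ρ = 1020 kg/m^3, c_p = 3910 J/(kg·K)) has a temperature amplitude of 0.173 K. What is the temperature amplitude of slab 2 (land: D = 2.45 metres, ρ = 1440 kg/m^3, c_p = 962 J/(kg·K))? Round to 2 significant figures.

35 K

C_ocean = 6.90×10^8 J/(m²·K); C_land = 3.39×10^6 J/(m²·K).
A ∝ 1/C ⇒ A_land = A_ocean × C_ocean/C_land = 0.173 × 203 = 35.2 K.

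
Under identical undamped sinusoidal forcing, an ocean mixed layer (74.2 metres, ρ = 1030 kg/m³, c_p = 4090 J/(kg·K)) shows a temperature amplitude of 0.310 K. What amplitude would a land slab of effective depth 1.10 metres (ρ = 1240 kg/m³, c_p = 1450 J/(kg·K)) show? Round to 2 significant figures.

C_ocean = 3.13×10^8 J/(m²·K); C_land = 1.98×10^6 J/(m²·K).
A ∝ 1/C ⇒ A_land = A_ocean × C_ocean/C_land = 0.310 × 158 = 49.0 K.

49 K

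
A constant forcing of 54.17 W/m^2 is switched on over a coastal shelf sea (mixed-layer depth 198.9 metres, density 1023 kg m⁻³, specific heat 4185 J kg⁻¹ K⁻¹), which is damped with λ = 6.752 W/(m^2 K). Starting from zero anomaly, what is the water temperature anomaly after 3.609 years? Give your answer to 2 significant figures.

Areal heat capacity C = ρ c_p D = 1023 × 4185 × 198.9 = 8.52×10^8 J m⁻² K⁻¹.
τ = C / λ = 8.52×10^8 / 6.752 = 1.26×10^8 s.
Equilibrium anomaly ΔT_eq = F / λ = 54.17 / 6.752 = 8.02 K.
t = 3.609 years = 1.14×10^8 s, so t/τ = 0.903.
ΔT(t) = ΔT_eq (1 − e^(−t/τ)) = 8.02 × (1 − e^−0.903) = 4.77 K.

4.8 K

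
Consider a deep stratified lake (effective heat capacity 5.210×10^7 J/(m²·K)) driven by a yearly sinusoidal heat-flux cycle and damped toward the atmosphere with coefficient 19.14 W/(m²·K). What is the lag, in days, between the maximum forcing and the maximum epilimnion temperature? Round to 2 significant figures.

29 days

Areal heat capacity C = 5.210×10^7 J/(m²·K) (given).
ω = 2π / 3.15×10^7 s = 1.99×10^-7 s⁻¹.
Phase lag φ = arctan(Cω/λ) = arctan(10.4/19.14) = 0.497 rad.
Time lag = φ / ω = 0.497 / 1.99×10^-7 = 2.49×10^6 s = 28.9 days.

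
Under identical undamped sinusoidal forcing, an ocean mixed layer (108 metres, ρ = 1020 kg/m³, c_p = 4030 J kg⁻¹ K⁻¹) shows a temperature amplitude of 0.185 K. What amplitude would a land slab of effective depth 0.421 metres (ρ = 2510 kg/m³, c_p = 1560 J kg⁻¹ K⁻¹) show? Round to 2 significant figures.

50 K

C_ocean = 4.44×10^8 J/(m²·K); C_land = 1.65×10^6 J/(m²·K).
A ∝ 1/C ⇒ A_land = A_ocean × C_ocean/C_land = 0.185 × 269 = 49.8 K.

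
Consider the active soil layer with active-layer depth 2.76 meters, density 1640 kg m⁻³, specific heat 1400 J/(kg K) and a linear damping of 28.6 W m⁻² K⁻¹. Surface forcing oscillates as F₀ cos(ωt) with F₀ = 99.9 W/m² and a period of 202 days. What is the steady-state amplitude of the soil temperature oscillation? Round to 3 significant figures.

3.48 K

Areal heat capacity C = ρ c_p D = 1640 × 1400 × 2.76 = 6.34×10^6 J/(m^2 K).
Angular frequency ω = 2π / T = 2π / 1.75×10^7 s = 3.60×10^-7 s⁻¹.
√((Cω)² + λ²) = √((2.28)² + 28.6²) = 28.7 W/(m²·K).
Amplitude A = F₀ / √((Cω)²+λ²) = 99.9 / 28.7 = 3.48 K.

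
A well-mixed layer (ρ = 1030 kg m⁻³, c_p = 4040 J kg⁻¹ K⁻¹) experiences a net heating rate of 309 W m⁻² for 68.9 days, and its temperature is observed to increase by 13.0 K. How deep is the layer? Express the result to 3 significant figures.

34.0 m

Heat input Q = F Δt = 309 × 5.95×10^6 s = 1.84×10^9 J/m².
Required areal heat capacity C = Q / ΔT = 1.41×10^8 J/(m²·K).
Depth D = C / (ρ c_p) = 1.41×10^8 / (1030 × 4040) = 34.0 m.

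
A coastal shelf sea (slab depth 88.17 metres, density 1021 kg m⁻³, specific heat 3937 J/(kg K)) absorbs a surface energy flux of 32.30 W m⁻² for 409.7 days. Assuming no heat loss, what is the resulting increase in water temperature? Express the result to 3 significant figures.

3.23 K

Areal heat capacity C = ρ c_p D = 1021 × 3937 × 88.17 = 3.54×10^8 J m⁻² K⁻¹.
Net heat input Q = F Δt = 32.30 × (409.7 days × 86400 s/day) = 1.14×10^9 J/m².
ΔT = Q / C = 1.14×10^9 / 3.54×10^8 = 3.23 K.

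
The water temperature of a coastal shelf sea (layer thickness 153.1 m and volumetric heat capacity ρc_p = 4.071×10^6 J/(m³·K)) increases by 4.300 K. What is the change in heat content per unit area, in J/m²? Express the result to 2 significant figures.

2.7×10^9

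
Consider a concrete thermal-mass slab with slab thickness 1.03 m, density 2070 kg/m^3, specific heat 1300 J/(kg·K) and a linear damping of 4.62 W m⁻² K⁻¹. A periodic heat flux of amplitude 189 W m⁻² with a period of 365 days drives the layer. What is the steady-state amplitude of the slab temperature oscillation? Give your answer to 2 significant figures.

41 K

Areal heat capacity C = ρ c_p D = 2070 × 1300 × 1.03 = 2.77×10^6 J/(m^2 K).
Angular frequency ω = 2π / T = 2π / 3.15×10^7 s = 1.99×10^-7 s⁻¹.
√((Cω)² + λ²) = √((0.552)² + 4.62²) = 4.65 W/(m²·K).
Amplitude A = F₀ / √((Cω)²+λ²) = 189 / 4.65 = 40.6 K.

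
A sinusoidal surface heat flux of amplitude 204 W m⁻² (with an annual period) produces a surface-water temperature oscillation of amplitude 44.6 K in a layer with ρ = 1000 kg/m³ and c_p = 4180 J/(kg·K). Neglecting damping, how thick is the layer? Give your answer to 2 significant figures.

ω = 2π / 3.15×10^7 s = 1.99×10^-7 s⁻¹.
Required C = F₀ / (A ω) = 204 / (44.6 × 1.99×10^-7) = 2.30×10^7 J/(m²·K).
D = C / (ρ c_p) = 2.30×10^7 / (1000 × 4180) = 5.49 m.

5.5 m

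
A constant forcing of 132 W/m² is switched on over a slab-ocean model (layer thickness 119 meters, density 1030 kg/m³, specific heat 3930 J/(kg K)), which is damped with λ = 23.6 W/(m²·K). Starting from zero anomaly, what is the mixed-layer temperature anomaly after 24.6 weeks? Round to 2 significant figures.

2.9 K

Areal heat capacity C = ρ c_p D = 1030 × 3930 × 119 = 4.82×10^8 J/(m²·K).
τ = C / λ = 4.82×10^8 / 23.6 = 2.04×10^7 s.
Equilibrium anomaly ΔT_eq = F / λ = 132 / 23.6 = 5.59 K.
t = 24.6 weeks = 1.49×10^7 s, so t/τ = 0.729.
ΔT(t) = ΔT_eq (1 − e^(−t/τ)) = 5.59 × (1 − e^−0.729) = 2.89 K.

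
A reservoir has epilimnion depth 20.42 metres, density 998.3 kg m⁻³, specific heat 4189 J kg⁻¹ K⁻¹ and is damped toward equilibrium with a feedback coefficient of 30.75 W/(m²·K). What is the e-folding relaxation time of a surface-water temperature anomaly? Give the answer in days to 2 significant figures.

32 days

Areal heat capacity C = ρ c_p D = 998.3 × 4189 × 20.42 = 8.54×10^7 J m⁻² K⁻¹.
Relaxation time τ = C / λ = 8.54×10^7 / 30.75 = 2.78×10^6 s.
In days: 2.78×10^6 s / (86400 s/day) = 32.1 days.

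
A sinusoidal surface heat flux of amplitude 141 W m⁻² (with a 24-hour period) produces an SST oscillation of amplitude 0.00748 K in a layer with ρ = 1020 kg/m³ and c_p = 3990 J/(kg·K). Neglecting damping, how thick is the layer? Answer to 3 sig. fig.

ω = 2π / 86400 s = 7.27×10^-5 s⁻¹.
Required C = F₀ / (A ω) = 141 / (0.00748 × 7.27×10^-5) = 2.59×10^8 J/(m²·K).
D = C / (ρ c_p) = 2.59×10^8 / (1020 × 3990) = 63.7 m.

63.7 m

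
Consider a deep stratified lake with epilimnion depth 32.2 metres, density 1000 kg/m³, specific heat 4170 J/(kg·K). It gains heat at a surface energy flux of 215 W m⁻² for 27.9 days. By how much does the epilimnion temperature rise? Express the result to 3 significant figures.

Areal heat capacity C = ρ c_p D = 1000 × 4170 × 32.2 = 1.34×10^8 J/(m^2 K).
Net heat input Q = F Δt = 215 × (27.9 days × 86400 s/day) = 5.18×10^8 J/m².
ΔT = Q / C = 5.18×10^8 / 1.34×10^8 = 3.86 K.

3.86 K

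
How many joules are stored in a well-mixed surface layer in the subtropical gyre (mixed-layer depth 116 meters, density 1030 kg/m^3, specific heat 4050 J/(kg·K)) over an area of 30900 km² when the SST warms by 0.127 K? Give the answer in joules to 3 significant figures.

Areal heat capacity C = ρ c_p D = 1030 × 4050 × 116 = 4.84×10^8 J m⁻² K⁻¹.
Heat per unit area: q = C ΔT = 4.84×10^8 × 0.127 = 6.15×10^7 J/m².
Total heat: Q = q × A = 6.15×10^7 × (30900 × 10⁶ m²) = 1.90×10^18 J.

1.90×10^18 J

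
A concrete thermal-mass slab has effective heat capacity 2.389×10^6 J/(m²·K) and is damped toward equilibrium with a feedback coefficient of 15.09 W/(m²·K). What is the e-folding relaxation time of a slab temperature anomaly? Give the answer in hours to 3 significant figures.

44.0 hours

Areal heat capacity C = 2.389×10^6 J/(m²·K) (given).
Relaxation time τ = C / λ = 2.39×10^6 / 15.09 = 1.58×10^5 s.
In hours: 1.58×10^5 s / (3600 s/hour) = 44.0 hours.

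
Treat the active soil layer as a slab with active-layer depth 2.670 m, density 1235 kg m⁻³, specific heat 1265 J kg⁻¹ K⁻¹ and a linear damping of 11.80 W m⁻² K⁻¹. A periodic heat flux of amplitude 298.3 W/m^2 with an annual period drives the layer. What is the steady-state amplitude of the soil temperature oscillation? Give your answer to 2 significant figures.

25 K

Areal heat capacity C = ρ c_p D = 1235 × 1265 × 2.670 = 4.17×10^6 J/(m^2 K).
Angular frequency ω = 2π / T = 2π / 3.15×10^7 s = 1.99×10^-7 s⁻¹.
√((Cω)² + λ²) = √((0.831)² + 11.80²) = 11.8 W/(m²·K).
Amplitude A = F₀ / √((Cω)²+λ²) = 298.3 / 11.8 = 25.2 K.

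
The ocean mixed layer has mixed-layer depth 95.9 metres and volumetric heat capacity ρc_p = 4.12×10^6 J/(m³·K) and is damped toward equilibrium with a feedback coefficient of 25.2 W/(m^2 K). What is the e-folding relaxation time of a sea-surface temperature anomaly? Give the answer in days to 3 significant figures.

181 days

Areal heat capacity C = ρc_p × D = 4.12×10^6 × 95.9 = 3.95×10^8 J/(m²·K).
Relaxation time τ = C / λ = 3.95×10^8 / 25.2 = 1.57×10^7 s.
In days: 1.57×10^7 s / (86400 s/day) = 181 days.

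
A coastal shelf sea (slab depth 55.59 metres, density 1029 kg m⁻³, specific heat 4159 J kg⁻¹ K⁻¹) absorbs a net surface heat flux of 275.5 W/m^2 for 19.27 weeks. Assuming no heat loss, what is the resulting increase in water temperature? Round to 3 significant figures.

13.5 K

Areal heat capacity C = ρ c_p D = 1029 × 4159 × 55.59 = 2.38×10^8 J m⁻² K⁻¹.
Net heat input Q = F Δt = 275.5 × (19.27 weeks × 6.048×10^5 s/week) = 3.21×10^9 J/m².
ΔT = Q / C = 3.21×10^9 / 2.38×10^8 = 13.5 K.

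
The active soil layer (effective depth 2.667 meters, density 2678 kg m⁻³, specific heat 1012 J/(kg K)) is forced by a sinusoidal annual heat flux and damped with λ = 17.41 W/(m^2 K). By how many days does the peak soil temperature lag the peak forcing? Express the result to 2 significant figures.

Areal heat capacity C = ρ c_p D = 2678 × 1012 × 2.667 = 7.23×10^6 J/(m^2 K).
ω = 2π / 3.15×10^7 s = 1.99×10^-7 s⁻¹.
Phase lag φ = arctan(Cω/λ) = arctan(1.44/17.41) = 0.0825 rad.
Time lag = φ / ω = 0.0825 / 1.99×10^-7 = 4.14×10^5 s = 4.79 days.

4.8 days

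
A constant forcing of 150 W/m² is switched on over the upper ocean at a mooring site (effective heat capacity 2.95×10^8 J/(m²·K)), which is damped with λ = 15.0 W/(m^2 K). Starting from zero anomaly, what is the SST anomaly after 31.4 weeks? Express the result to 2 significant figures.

6.2 K

Areal heat capacity C = 2.95×10^8 J/(m²·K) (given).
τ = C / λ = 2.95×10^8 / 15.0 = 1.97×10^7 s.
Equilibrium anomaly ΔT_eq = F / λ = 150 / 15.0 = 10.0 K.
t = 31.4 weeks = 1.90×10^7 s, so t/τ = 0.966.
ΔT(t) = ΔT_eq (1 − e^(−t/τ)) = 10.0 × (1 − e^−0.966) = 6.19 K.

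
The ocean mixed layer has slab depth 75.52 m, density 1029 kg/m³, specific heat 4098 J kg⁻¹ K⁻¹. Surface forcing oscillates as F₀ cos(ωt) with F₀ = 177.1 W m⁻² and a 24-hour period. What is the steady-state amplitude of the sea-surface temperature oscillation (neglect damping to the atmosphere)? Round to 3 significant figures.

0.00765 K

Areal heat capacity C = ρ c_p D = 1029 × 4098 × 75.52 = 3.18×10^8 J/(m²·K).
Angular frequency ω = 2π / T = 2π / 86400 s = 7.27×10^-5 s⁻¹.
Cω = 3.18×10^8 × 7.27×10^-5 = 23200 W/(m²·K).
Amplitude A = F₀ / (Cω) = 177.1 / 23200 = 0.00765 K.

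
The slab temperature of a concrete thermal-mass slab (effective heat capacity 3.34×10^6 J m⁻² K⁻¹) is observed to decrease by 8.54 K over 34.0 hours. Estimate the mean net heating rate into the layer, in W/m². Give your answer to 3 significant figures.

-233

Areal heat capacity C = 3.34×10^6 J m⁻² K⁻¹ (given).
Required heat per unit area: Q = C ΔT = 3.34×10^6 × -8.54 = -2.85×10^7 J/m².
Flux F = Q / Δt = -2.85×10^7 / 1.22×10^5 s = -233 W/m².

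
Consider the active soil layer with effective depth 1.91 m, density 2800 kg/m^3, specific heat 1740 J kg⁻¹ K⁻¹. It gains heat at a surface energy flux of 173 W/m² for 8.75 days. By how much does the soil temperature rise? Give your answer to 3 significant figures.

Areal heat capacity C = ρ c_p D = 2800 × 1740 × 1.91 = 9.31×10^6 J/(m^2 K).
Net heat input Q = F Δt = 173 × (8.75 days × 86400 s/day) = 1.31×10^8 J/m².
ΔT = Q / C = 1.31×10^8 / 9.31×10^6 = 14.1 K.

14.1 K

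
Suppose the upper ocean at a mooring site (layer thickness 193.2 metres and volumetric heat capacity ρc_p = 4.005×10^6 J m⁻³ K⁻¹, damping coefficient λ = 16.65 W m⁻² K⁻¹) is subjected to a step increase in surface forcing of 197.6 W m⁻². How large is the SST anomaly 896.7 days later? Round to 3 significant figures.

9.63 K

Areal heat capacity C = ρc_p × D = 4.005×10^6 × 193.2 = 7.74×10^8 J m⁻² K⁻¹.
τ = C / λ = 7.74×10^8 / 16.65 = 4.65×10^7 s.
Equilibrium anomaly ΔT_eq = F / λ = 197.6 / 16.65 = 11.9 K.
t = 896.7 days = 7.75×10^7 s, so t/τ = 1.67.
ΔT(t) = ΔT_eq (1 − e^(−t/τ)) = 11.9 × (1 − e^−1.67) = 9.63 K.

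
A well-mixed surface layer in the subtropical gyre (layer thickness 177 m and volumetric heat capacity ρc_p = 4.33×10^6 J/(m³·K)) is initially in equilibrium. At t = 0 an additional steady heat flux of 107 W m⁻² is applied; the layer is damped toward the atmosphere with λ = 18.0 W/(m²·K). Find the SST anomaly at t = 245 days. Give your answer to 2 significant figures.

Areal heat capacity C = ρc_p × D = 4.33×10^6 × 177 = 7.66×10^8 J/(m²·K).
τ = C / λ = 7.66×10^8 / 18.0 = 4.26×10^7 s.
Equilibrium anomaly ΔT_eq = F / λ = 107 / 18.0 = 5.94 K.
t = 245 days = 2.12×10^7 s, so t/τ = 0.497.
ΔT(t) = ΔT_eq (1 − e^(−t/τ)) = 5.94 × (1 − e^−0.497) = 2.33 K.

2.3 K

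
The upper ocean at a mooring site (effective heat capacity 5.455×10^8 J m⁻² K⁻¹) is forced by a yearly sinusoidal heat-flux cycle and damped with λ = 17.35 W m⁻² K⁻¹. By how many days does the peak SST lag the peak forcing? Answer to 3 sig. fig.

82.1 days

Areal heat capacity C = 5.455×10^8 J m⁻² K⁻¹ (given).
ω = 2π / 3.15×10^7 s = 1.99×10^-7 s⁻¹.
Phase lag φ = arctan(Cω/λ) = arctan(109/17.35) = 1.41 rad.
Time lag = φ / ω = 1.41 / 1.99×10^-7 = 7.09×10^6 s = 82.1 days.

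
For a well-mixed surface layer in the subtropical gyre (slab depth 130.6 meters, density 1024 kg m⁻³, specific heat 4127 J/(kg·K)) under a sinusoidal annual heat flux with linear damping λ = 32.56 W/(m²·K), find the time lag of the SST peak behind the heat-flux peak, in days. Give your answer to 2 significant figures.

Areal heat capacity C = ρ c_p D = 1024 × 4127 × 130.6 = 5.52×10^8 J/(m^2 K).
ω = 2π / 3.15×10^7 s = 1.99×10^-7 s⁻¹.
Phase lag φ = arctan(Cω/λ) = arctan(110/32.56) = 1.28 rad.
Time lag = φ / ω = 1.28 / 1.99×10^-7 = 6.44×10^6 s = 74.5 days.

75 days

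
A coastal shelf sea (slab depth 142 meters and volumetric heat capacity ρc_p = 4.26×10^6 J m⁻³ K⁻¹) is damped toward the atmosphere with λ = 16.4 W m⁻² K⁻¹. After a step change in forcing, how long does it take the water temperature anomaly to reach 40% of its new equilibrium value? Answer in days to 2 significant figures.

Areal heat capacity C = ρc_p × D = 4.26×10^6 × 142 = 6.05×10^8 J/(m^2 K).
τ = C / λ = 6.05×10^8 / 16.4 = 3.69×10^7 s.
Fraction reached: 1 − e^(−t/τ) = 0.40 ⇒ t = −τ ln(1 − 0.40) = τ × 0.511.
t = 1.88×10^7 s = 218 days.

220 days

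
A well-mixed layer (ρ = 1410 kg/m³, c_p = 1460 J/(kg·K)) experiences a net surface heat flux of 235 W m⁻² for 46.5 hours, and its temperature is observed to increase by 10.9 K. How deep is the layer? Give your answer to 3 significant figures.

1.75 m

Heat input Q = F Δt = 235 × 1.67×10^5 s = 3.93×10^7 J/m².
Required areal heat capacity C = Q / ΔT = 3.61×10^6 J/(m²·K).
Depth D = C / (ρ c_p) = 3.61×10^6 / (1410 × 1460) = 1.75 m.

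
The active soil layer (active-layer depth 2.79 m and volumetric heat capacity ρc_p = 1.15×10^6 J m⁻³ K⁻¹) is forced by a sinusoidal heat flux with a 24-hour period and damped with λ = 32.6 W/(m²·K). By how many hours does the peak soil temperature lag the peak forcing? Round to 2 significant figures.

5.5 hours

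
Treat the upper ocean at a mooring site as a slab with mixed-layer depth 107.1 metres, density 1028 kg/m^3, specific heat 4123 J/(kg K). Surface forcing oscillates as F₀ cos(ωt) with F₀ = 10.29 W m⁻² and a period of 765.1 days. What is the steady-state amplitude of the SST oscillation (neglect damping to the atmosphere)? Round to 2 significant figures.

Areal heat capacity C = ρ c_p D = 1028 × 4123 × 107.1 = 4.54×10^8 J/(m²·K).
Angular frequency ω = 2π / T = 2π / 6.61×10^7 s = 9.50×10^-8 s⁻¹.
Cω = 4.54×10^8 × 9.50×10^-8 = 43.1 W/(m²·K).
Amplitude A = F₀ / (Cω) = 10.29 / 43.1 = 0.238 K.

0.24 K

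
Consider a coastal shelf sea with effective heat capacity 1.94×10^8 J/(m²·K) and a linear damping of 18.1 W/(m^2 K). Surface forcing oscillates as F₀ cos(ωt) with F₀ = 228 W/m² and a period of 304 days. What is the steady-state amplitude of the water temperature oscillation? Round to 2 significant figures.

Areal heat capacity C = 1.94×10^8 J/(m²·K) (given).
Angular frequency ω = 2π / T = 2π / 2.63×10^7 s = 2.39×10^-7 s⁻¹.
√((Cω)² + λ²) = √((46.4)² + 18.1²) = 49.8 W/(m²·K).
Amplitude A = F₀ / √((Cω)²+λ²) = 228 / 49.8 = 4.58 K.

4.6 K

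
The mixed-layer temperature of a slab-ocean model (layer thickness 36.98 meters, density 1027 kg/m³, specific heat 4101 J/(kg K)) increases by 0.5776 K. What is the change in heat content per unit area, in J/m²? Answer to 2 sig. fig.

9.0×10^7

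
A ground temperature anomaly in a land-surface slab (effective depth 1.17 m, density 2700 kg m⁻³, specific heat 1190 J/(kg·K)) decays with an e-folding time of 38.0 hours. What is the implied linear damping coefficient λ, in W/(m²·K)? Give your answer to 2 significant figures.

Areal heat capacity C = ρ c_p D = 2700 × 1190 × 1.17 = 3.76×10^6 J/(m^2 K).
τ = 38.0 hours = 1.37×10^5 s.
λ = C / τ = 3.76×10^6 / 1.37×10^5 = 27.5 W/(m²·K).

27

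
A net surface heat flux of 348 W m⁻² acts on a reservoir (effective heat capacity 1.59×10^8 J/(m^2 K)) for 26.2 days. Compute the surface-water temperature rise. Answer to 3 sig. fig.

Areal heat capacity C = 1.59×10^8 J/(m^2 K) (given).
Net heat input Q = F Δt = 348 × (26.2 days × 86400 s/day) = 7.88×10^8 J/m².
ΔT = Q / C = 7.88×10^8 / 1.59×10^8 = 4.95 K.

4.95 K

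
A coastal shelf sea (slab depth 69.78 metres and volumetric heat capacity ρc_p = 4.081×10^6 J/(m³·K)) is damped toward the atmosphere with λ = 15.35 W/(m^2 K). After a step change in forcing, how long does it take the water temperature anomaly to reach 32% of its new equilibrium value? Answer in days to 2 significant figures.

Areal heat capacity C = ρc_p × D = 4.081×10^6 × 69.78 = 2.85×10^8 J/(m²·K).
τ = C / λ = 2.85×10^8 / 15.35 = 1.86×10^7 s.
Fraction reached: 1 − e^(−t/τ) = 0.32 ⇒ t = −τ ln(1 − 0.32) = τ × 0.386.
t = 7.15×10^6 s = 82.8 days.

83 days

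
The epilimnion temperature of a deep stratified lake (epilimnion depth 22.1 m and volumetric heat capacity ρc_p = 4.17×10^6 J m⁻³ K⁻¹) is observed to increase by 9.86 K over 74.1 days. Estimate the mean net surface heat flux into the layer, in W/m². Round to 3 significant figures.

142

Areal heat capacity C = ρc_p × D = 4.17×10^6 × 22.1 = 9.22×10^7 J/(m²·K).
Required heat per unit area: Q = C ΔT = 9.22×10^7 × 9.86 = 9.09×10^8 J/m².
Flux F = Q / Δt = 9.09×10^8 / 6.40×10^6 s = 142 W/m².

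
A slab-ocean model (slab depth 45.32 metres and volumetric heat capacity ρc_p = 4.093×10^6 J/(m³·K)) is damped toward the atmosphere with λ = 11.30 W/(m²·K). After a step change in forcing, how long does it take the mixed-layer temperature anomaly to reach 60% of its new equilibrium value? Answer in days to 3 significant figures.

Areal heat capacity C = ρc_p × D = 4.093×10^6 × 45.32 = 1.85×10^8 J/(m^2 K).
τ = C / λ = 1.85×10^8 / 11.30 = 1.64×10^7 s.
Fraction reached: 1 − e^(−t/τ) = 0.60 ⇒ t = −τ ln(1 − 0.60) = τ × 0.916.
t = 1.50×10^7 s = 174 days.

174 days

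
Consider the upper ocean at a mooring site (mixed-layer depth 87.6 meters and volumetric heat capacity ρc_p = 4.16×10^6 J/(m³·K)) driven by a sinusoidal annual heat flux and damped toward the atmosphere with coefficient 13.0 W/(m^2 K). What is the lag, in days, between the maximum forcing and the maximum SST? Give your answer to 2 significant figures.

81 days

Areal heat capacity C = ρc_p × D = 4.16×10^6 × 87.6 = 3.64×10^8 J/(m^2 K).
ω = 2π / 3.15×10^7 s = 1.99×10^-7 s⁻¹.
Phase lag φ = arctan(Cω/λ) = arctan(72.6/13.0) = 1.39 rad.
Time lag = φ / ω = 1.39 / 1.99×10^-7 = 6.99×10^6 s = 81.0 days.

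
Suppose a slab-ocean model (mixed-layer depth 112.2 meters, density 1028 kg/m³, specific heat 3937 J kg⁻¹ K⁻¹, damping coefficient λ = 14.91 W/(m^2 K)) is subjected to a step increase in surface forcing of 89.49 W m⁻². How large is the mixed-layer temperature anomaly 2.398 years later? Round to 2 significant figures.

5.5 K

Areal heat capacity C = ρ c_p D = 1028 × 3937 × 112.2 = 4.54×10^8 J/(m²·K).
τ = C / λ = 4.54×10^8 / 14.91 = 3.05×10^7 s.
Equilibrium anomaly ΔT_eq = F / λ = 89.49 / 14.91 = 6.00 K.
t = 2.398 years = 7.57×10^7 s, so t/τ = 2.48.
ΔT(t) = ΔT_eq (1 − e^(−t/τ)) = 6.00 × (1 − e^−2.48) = 5.50 K.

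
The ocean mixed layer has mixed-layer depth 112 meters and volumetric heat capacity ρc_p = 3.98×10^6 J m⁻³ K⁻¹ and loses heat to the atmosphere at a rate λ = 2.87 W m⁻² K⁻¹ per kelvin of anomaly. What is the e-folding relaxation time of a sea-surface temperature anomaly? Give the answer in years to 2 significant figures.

Areal heat capacity C = ρc_p × D = 3.98×10^6 × 112 = 4.46×10^8 J/(m^2 K).
Relaxation time τ = C / λ = 4.46×10^8 / 2.87 = 1.55×10^8 s.
In years: 1.55×10^8 s / (3.156×10^7 s/year) = 4.92 years.

4.9 years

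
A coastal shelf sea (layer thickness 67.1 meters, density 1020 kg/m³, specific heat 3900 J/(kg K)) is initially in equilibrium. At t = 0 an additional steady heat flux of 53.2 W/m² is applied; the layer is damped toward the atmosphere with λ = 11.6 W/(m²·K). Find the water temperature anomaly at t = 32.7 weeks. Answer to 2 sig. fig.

Areal heat capacity C = ρ c_p D = 1020 × 3900 × 67.1 = 2.67×10^8 J m⁻² K⁻¹.
τ = C / λ = 2.67×10^8 / 11.6 = 2.30×10^7 s.
Equilibrium anomaly ΔT_eq = F / λ = 53.2 / 11.6 = 4.59 K.
t = 32.7 weeks = 1.98×10^7 s, so t/τ = 0.859.
ΔT(t) = ΔT_eq (1 − e^(−t/τ)) = 4.59 × (1 − e^−0.859) = 2.64 K.

2.6 K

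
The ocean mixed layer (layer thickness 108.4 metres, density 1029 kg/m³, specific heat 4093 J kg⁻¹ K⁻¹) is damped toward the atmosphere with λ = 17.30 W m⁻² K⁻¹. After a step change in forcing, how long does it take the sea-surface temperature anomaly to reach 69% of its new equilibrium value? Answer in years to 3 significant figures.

Areal heat capacity C = ρ c_p D = 1029 × 4093 × 108.4 = 4.57×10^8 J m⁻² K⁻¹.
τ = C / λ = 4.57×10^8 / 17.30 = 2.64×10^7 s.
Fraction reached: 1 − e^(−t/τ) = 0.69 ⇒ t = −τ ln(1 − 0.69) = τ × 1.17.
t = 3.09×10^7 s = 0.979 years.

0.979 years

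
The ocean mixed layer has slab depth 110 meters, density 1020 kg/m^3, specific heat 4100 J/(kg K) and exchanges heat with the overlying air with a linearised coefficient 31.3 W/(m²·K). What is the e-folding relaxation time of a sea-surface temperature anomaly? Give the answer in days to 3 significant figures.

170 days

Areal heat capacity C = ρ c_p D = 1020 × 4100 × 110 = 4.60×10^8 J/(m²·K).
Relaxation time τ = C / λ = 4.60×10^8 / 31.3 = 1.47×10^7 s.
In days: 1.47×10^7 s / (86400 s/day) = 170 days.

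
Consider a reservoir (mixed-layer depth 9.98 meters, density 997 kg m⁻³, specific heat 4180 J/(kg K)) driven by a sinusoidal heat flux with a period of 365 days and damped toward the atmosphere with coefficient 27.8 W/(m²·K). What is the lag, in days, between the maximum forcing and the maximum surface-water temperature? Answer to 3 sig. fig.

Areal heat capacity C = ρ c_p D = 997 × 4180 × 9.98 = 4.16×10^7 J/(m^2 K).
ω = 2π / 3.15×10^7 s = 1.99×10^-7 s⁻¹.
Phase lag φ = arctan(Cω/λ) = arctan(8.29/27.8) = 0.290 rad.
Time lag = φ / ω = 0.290 / 1.99×10^-7 = 1.45×10^6 s = 16.8 days.

16.8 days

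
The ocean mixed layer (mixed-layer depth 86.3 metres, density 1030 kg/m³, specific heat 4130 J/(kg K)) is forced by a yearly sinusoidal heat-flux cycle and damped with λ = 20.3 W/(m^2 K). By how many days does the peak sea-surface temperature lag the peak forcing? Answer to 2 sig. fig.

Areal heat capacity C = ρ c_p D = 1030 × 4130 × 86.3 = 3.67×10^8 J m⁻² K⁻¹.
ω = 2π / 3.15×10^7 s = 1.99×10^-7 s⁻¹.
Phase lag φ = arctan(Cω/λ) = arctan(73.1/20.3) = 1.30 rad.
Time lag = φ / ω = 1.30 / 1.99×10^-7 = 6.53×10^6 s = 75.5 days.

76 days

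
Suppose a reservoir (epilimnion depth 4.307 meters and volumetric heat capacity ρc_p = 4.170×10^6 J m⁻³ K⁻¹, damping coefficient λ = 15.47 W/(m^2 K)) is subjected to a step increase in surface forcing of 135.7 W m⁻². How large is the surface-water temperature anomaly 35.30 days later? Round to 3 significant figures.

8.14 K

Areal heat capacity C = ρc_p × D = 4.170×10^6 × 4.307 = 1.80×10^7 J/(m²·K).
τ = C / λ = 1.80×10^7 / 15.47 = 1.16×10^6 s.
Equilibrium anomaly ΔT_eq = F / λ = 135.7 / 15.47 = 8.77 K.
t = 35.30 days = 3.05×10^6 s, so t/τ = 2.63.
ΔT(t) = ΔT_eq (1 − e^(−t/τ)) = 8.77 × (1 − e^−2.63) = 8.14 K.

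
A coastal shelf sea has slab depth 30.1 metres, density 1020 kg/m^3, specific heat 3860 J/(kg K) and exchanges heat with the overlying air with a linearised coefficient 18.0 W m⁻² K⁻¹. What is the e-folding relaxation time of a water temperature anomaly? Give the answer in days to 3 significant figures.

Areal heat capacity C = ρ c_p D = 1020 × 3860 × 30.1 = 1.19×10^8 J/(m²·K).
Relaxation time τ = C / λ = 1.19×10^8 / 18.0 = 6.58×10^6 s.
In days: 6.58×10^6 s / (86400 s/day) = 76.2 days.

76.2 days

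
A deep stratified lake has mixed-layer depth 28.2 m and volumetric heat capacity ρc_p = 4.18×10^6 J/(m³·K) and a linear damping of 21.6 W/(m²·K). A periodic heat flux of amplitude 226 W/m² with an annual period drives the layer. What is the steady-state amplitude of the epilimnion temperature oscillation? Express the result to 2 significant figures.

Areal heat capacity C = ρc_p × D = 4.18×10^6 × 28.2 = 1.18×10^8 J/(m^2 K).
Angular frequency ω = 2π / T = 2π / 3.15×10^7 s = 1.99×10^-7 s⁻¹.
√((Cω)² + λ²) = √((23.5)² + 21.6²) = 31.9 W/(m²·K).
Amplitude A = F₀ / √((Cω)²+λ²) = 226 / 31.9 = 7.08 K.

7.1 K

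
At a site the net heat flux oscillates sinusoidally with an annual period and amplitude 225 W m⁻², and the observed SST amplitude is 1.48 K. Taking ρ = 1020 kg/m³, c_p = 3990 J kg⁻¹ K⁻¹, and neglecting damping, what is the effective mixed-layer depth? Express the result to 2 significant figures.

ω = 2π / 3.15×10^7 s = 1.99×10^-7 s⁻¹.
Required C = F₀ / (A ω) = 225 / (1.48 × 1.99×10^-7) = 7.63×10^8 J/(m²·K).
D = C / (ρ c_p) = 7.63×10^8 / (1020 × 3990) = 187 m.

190 m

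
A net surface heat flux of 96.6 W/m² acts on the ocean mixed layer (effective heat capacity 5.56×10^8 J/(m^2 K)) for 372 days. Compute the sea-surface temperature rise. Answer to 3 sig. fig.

Areal heat capacity C = 5.56×10^8 J/(m^2 K) (given).
Net heat input Q = F Δt = 96.6 × (372 days × 86400 s/day) = 3.10×10^9 J/m².
ΔT = Q / C = 3.10×10^9 / 5.56×10^8 = 5.58 K.

5.58 K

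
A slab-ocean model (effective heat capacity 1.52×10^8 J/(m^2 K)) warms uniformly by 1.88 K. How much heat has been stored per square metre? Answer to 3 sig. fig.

Areal heat capacity C = 1.52×10^8 J/(m^2 K) (given).
ΔQ = C ΔT = 1.52×10^8 × 1.88 = 2.86×10^8 J/m².

2.86×10^8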